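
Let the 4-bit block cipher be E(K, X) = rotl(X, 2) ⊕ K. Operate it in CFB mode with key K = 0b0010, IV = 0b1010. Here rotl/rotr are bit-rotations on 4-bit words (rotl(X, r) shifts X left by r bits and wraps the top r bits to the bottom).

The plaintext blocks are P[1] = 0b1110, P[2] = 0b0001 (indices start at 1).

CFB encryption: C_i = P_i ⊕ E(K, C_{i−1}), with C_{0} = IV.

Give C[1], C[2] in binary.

C[1]: E(K, 0b1010) = 0b1000; 0b1110 ⊕ 0b1000 = 0b0110.
C[2]: E(K, 0b0110) = 0b1011; 0b0001 ⊕ 0b1011 = 0b1010.

C[1] = 0b0110, C[2] = 0b1010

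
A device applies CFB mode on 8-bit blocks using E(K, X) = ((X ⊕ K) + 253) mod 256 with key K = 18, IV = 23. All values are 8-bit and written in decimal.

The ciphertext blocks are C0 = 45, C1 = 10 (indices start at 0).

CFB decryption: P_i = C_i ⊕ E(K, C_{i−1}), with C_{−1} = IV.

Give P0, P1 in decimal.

P0 = 47, P1 = 54

P0: E(K, 23) = 2; 45 ⊕ 2 = 47.
P1: E(K, 45) = 60; 10 ⊕ 60 = 54.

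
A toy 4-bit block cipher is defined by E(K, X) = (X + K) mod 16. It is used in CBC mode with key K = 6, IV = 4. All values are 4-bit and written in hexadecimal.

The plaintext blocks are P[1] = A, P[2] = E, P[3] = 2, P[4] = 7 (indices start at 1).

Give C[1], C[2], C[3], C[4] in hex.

C[1] = 4, C[2] = 0, C[3] = 8, C[4] = 5

CBC encryption: C_i = E(K, P_i ⊕ C_{i−1}), with C_{0} = IV.
C[1]: P[1] ⊕ 4 = E; E(K, E) = 4.
C[2]: P[2] ⊕ 4 = A; E(K, A) = 0.
C[3]: P[3] ⊕ 0 = 2; E(K, 2) = 8.
C[4]: P[4] ⊕ 8 = F; E(K, F) = 5.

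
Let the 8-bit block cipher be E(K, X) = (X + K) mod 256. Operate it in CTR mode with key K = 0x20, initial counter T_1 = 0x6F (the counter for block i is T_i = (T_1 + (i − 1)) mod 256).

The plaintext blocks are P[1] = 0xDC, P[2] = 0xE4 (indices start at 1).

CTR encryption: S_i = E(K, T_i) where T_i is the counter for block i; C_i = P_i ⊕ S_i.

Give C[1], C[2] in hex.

C[1]: T = 0x6F, S = E(K, T) = 0x8F; 0xDC ⊕ 0x8F = 0x53.
C[2]: T = 0x70, S = E(K, T) = 0x90; 0xE4 ⊕ 0x90 = 0x74.

C[1] = 0x53, C[2] = 0x74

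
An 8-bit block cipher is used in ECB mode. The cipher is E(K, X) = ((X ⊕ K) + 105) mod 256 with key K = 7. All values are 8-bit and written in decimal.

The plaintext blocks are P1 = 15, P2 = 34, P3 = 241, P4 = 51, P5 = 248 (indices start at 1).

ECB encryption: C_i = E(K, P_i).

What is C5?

C5: E(K, 248) = 104.

C5 = 104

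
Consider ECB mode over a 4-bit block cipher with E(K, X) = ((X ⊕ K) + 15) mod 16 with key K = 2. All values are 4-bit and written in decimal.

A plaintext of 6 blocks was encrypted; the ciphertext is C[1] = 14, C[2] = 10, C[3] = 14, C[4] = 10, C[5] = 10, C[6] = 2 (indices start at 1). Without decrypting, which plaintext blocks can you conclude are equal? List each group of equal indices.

P[1] = P[3]; P[2] = P[4] = P[5]

ECB encrypts each block independently with the same key, so equal ciphertext blocks imply equal plaintext blocks.
C[1] = C[3] = 14, so P[1] = P[3].
C[2] = C[4] = C[5] = 10, so P[2] = P[4] = P[5].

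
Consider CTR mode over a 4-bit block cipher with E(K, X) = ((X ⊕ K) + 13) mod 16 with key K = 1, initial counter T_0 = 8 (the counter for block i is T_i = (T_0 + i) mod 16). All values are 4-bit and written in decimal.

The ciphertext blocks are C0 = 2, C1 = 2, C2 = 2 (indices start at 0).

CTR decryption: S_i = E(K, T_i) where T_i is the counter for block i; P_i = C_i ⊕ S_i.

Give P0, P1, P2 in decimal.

P0: T = 8, S = E(K, T) = 6; 2 ⊕ 6 = 4.
P1: T = 9, S = E(K, T) = 5; 2 ⊕ 5 = 7.
P2: T = 10, S = E(K, T) = 8; 2 ⊕ 8 = 10.

P0 = 4, P1 = 7, P2 = 10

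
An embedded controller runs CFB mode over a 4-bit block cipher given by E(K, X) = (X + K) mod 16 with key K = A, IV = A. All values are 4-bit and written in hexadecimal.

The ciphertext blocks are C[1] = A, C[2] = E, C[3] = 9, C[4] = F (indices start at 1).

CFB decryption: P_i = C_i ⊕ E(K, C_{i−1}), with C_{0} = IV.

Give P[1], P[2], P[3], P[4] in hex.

P[1] = E, P[2] = A, P[3] = 1, P[4] = C

P[1]: E(K, A) = 4; A ⊕ 4 = E.
P[2]: E(K, A) = 4; E ⊕ 4 = A.
P[3]: E(K, E) = 8; 9 ⊕ 8 = 1.
P[4]: E(K, 9) = 3; F ⊕ 3 = C.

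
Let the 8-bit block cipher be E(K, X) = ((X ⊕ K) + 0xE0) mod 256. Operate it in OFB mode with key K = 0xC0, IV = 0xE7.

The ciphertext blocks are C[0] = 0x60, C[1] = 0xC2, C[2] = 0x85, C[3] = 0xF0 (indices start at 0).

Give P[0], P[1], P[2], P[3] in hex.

OFB decryption: S_i = E(K, S_{i−1}) with S_{−1} = IV; P_i = C_i ⊕ S_i.
P[0]: S = E(K, 0xE7) = 0x07; 0x60 ⊕ 0x07 = 0x67.
P[1]: S = E(K, 0x07) = 0xA7; 0xC2 ⊕ 0xA7 = 0x65.
P[2]: S = E(K, 0xA7) = 0x47; 0x85 ⊕ 0x47 = 0xC2.
P[3]: S = E(K, 0x47) = 0x67; 0xF0 ⊕ 0x67 = 0x97.

P[0] = 0x67, P[1] = 0x65, P[2] = 0xC2, P[3] = 0x97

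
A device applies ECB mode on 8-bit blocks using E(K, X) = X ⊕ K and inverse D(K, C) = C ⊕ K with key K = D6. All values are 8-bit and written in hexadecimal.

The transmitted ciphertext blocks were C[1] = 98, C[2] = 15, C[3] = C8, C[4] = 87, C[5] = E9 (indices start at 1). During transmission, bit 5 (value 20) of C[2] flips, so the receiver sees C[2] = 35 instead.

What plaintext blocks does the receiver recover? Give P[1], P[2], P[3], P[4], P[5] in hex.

P[1] = 4E, P[2] = E3, P[3] = 1E, P[4] = 51, P[5] = 3F

ECB decryption: P_i = D(K, C_i).
Only C[2] changed, to 35. In ECB, a change in C_i affects only P_i. Decrypting the received ciphertext:
P[1]: D(K, 98) = 4E.
P[2]: D(K, 35) = E3.
P[3]: D(K, C8) = 1E.
P[4]: D(K, 87) = 51.
P[5]: D(K, E9) = 3F.
Blocks that differ from the original plaintext: P[2].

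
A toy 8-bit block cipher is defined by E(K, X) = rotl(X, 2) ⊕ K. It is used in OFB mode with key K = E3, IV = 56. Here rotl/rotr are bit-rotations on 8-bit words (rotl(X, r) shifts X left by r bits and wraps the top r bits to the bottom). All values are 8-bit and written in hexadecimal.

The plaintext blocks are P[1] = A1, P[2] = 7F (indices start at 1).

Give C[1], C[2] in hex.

C[1] = 1B, C[2] = 76

OFB encryption: S_i = E(K, S_{i−1}) with S_{0} = IV; C_i = P_i ⊕ S_i.
C[1]: S = E(K, 56) = BA; A1 ⊕ BA = 1B.
C[2]: S = E(K, BA) = 09; 7F ⊕ 09 = 76.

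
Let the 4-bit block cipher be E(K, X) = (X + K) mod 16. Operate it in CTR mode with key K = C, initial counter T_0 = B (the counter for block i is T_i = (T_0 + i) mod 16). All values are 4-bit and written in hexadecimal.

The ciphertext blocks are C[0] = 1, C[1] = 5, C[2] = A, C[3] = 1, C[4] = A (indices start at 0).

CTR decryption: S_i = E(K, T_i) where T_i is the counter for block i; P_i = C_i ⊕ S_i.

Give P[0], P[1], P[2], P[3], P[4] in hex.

P[0]: T = B, S = E(K, T) = 7; 1 ⊕ 7 = 6.
P[1]: T = C, S = E(K, T) = 8; 5 ⊕ 8 = D.
P[2]: T = D, S = E(K, T) = 9; A ⊕ 9 = 3.
P[3]: T = E, S = E(K, T) = A; 1 ⊕ A = B.
P[4]: T = F, S = E(K, T) = B; A ⊕ B = 1.

P[0] = 6, P[1] = D, P[2] = 3, P[3] = B, P[4] = 1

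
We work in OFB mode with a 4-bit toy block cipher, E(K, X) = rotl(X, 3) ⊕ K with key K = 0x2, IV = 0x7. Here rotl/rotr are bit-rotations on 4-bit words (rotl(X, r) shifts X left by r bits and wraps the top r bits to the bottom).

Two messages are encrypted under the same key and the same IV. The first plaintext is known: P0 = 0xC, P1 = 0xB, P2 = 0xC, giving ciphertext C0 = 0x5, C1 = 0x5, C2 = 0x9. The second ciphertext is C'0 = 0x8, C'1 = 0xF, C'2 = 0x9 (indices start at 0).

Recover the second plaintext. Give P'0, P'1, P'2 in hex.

P'0 = 0x1, P'1 = 0x1, P'2 = 0xC

In OFB with a reused IV, both messages share the same keystream S_i, so C_i ⊕ C'_i = P_i ⊕ P'_i and thus P'_i = P_i ⊕ C_i ⊕ C'_i.
P'0: 0xC ⊕ 0x5 ⊕ 0x8 = 0x1.
P'1: 0xB ⊕ 0x5 ⊕ 0xF = 0x1.
P'2: 0xC ⊕ 0x9 ⊕ 0x9 = 0xC.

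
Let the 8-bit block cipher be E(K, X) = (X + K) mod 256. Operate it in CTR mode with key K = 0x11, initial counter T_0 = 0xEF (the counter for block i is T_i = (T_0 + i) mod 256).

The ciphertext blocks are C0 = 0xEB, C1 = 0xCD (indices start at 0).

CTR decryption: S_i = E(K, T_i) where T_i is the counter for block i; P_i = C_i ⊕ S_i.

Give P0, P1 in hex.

P0: T = 0xEF, S = E(K, T) = 0x00; 0xEB ⊕ 0x00 = 0xEB.
P1: T = 0xF0, S = E(K, T) = 0x01; 0xCD ⊕ 0x01 = 0xCC.

P0 = 0xEB, P1 = 0xCC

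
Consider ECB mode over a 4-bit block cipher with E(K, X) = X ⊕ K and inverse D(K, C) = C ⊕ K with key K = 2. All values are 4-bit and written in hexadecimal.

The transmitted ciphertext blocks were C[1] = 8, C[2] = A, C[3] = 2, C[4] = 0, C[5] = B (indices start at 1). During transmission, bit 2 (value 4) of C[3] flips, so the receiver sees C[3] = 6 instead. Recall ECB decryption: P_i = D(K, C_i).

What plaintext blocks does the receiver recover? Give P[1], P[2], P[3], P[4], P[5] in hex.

Only C[3] changed, to 6. In ECB, a change in C_i affects only P_i. Decrypting the received ciphertext:
P[1]: D(K, 8) = A.
P[2]: D(K, A) = 8.
P[3]: D(K, 6) = 4.
P[4]: D(K, 0) = 2.
P[5]: D(K, B) = 9.
Blocks that differ from the original plaintext: P[3].

P[1] = A, P[2] = 8, P[3] = 4, P[4] = 2, P[5] = 9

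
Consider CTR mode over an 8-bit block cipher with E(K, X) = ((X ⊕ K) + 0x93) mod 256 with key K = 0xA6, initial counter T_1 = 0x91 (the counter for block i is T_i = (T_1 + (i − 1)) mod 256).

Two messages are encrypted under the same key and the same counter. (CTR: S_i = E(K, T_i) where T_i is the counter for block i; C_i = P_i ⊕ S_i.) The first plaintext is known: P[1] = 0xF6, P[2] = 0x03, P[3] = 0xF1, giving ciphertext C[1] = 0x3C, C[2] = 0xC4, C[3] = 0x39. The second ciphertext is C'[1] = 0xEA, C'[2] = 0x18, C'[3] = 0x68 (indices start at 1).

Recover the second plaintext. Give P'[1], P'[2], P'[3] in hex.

P'[1] = 0x20, P'[2] = 0xDF, P'[3] = 0xA0

In CTR with a reused counter, both messages share the same keystream S_i, so C_i ⊕ C'_i = P_i ⊕ P'_i and thus P'_i = P_i ⊕ C_i ⊕ C'_i.
P'[1]: 0xF6 ⊕ 0x3C ⊕ 0xEA = 0x20.
P'[2]: 0x03 ⊕ 0xC4 ⊕ 0x18 = 0xDF.
P'[3]: 0xF1 ⊕ 0x39 ⊕ 0x68 = 0xA0.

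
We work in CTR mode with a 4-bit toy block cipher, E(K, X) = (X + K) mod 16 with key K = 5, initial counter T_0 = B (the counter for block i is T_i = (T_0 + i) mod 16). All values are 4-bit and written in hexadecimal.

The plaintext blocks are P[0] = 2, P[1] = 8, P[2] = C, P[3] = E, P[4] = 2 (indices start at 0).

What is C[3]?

C[3] = D

CTR encryption: S_i = E(K, T_i) where T_i is the counter for block i; C_i = P_i ⊕ S_i.
C[0]: T = B, S = E(K, T) = 0; 2 ⊕ 0 = 2.
C[1]: T = C, S = E(K, T) = 1; 8 ⊕ 1 = 9.
C[2]: T = D, S = E(K, T) = 2; C ⊕ 2 = E.
C[3]: T = E, S = E(K, T) = 3; E ⊕ 3 = D.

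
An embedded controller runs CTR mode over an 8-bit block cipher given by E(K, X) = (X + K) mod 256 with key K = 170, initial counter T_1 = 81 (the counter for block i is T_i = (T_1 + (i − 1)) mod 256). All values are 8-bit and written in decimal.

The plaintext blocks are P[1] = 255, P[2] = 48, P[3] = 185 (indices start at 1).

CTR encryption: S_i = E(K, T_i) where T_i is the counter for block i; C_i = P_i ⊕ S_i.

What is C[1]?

C[1] = 4

C[1]: T = 81, S = E(K, T) = 251; 255 ⊕ 251 = 4.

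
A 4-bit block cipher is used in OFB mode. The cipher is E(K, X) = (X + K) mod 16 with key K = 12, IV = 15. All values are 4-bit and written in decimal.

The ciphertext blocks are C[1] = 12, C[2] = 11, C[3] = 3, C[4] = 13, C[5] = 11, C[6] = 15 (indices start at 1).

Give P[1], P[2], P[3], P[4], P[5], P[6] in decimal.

P[1] = 7, P[2] = 12, P[3] = 0, P[4] = 2, P[5] = 0, P[6] = 8

OFB decryption: S_i = E(K, S_{i−1}) with S_{0} = IV; P_i = C_i ⊕ S_i.
P[1]: S = E(K, 15) = 11; 12 ⊕ 11 = 7.
P[2]: S = E(K, 11) = 7; 11 ⊕ 7 = 12.
P[3]: S = E(K, 7) = 3; 3 ⊕ 3 = 0.
P[4]: S = E(K, 3) = 15; 13 ⊕ 15 = 2.
P[5]: S = E(K, 15) = 11; 11 ⊕ 11 = 0.
P[6]: S = E(K, 11) = 7; 15 ⊕ 7 = 8.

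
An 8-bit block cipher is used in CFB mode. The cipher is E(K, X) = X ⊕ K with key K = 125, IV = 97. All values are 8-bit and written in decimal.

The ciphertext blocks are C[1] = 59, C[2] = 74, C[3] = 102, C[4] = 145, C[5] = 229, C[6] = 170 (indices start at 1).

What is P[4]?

CFB decryption: P_i = C_i ⊕ E(K, C_{i−1}), with C_{0} = IV.
P[4]: E(K, 102) = 27; 145 ⊕ 27 = 138.

P[4] = 138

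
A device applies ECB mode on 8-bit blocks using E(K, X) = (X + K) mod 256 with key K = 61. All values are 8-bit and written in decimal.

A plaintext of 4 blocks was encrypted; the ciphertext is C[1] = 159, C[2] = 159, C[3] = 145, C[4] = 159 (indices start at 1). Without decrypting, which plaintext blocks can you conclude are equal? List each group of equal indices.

P[1] = P[2] = P[4]

ECB encrypts each block independently with the same key, so equal ciphertext blocks imply equal plaintext blocks.
C[1] = C[2] = C[4] = 159, so P[1] = P[2] = P[4].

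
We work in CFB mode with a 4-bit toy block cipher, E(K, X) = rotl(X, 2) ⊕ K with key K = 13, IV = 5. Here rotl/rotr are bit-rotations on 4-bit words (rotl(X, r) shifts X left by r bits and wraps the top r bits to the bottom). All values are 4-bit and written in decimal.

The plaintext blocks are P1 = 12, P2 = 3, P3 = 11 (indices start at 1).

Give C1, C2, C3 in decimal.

C1 = 4, C2 = 15, C3 = 9

CFB encryption: C_i = P_i ⊕ E(K, C_{i−1}), with C_{0} = IV.
C1: E(K, 5) = 8; 12 ⊕ 8 = 4.
C2: E(K, 4) = 12; 3 ⊕ 12 = 15.
C3: E(K, 15) = 2; 11 ⊕ 2 = 9.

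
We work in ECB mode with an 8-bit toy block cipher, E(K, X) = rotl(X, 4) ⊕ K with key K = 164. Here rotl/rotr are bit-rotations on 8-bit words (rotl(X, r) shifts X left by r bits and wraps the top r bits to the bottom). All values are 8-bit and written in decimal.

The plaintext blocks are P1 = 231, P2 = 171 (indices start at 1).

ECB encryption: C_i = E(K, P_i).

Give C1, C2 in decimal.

C1: E(K, 231) = 218.
C2: E(K, 171) = 30.

C1 = 218, C2 = 30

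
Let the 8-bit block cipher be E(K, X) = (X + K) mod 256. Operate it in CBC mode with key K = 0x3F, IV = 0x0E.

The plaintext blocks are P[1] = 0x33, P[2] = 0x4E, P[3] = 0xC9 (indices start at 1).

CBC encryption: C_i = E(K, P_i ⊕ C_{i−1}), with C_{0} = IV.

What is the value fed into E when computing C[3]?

C[1]: P[1] ⊕ 0x0E = 0x3D; E(K, 0x3D) = 0x7C.
C[2]: P[2] ⊕ 0x7C = 0x32; E(K, 0x32) = 0x71.
C[3]: P[3] ⊕ 0x71 = 0xB8; E(K, 0xB8) = 0xF7.
So the input to E for block [3] is 0xB8.

0xB8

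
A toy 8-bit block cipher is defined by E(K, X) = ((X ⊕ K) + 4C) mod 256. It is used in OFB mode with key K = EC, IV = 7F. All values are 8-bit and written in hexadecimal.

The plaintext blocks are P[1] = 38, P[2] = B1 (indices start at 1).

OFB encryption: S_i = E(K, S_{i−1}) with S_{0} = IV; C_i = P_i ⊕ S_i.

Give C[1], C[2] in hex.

C[1]: S = E(K, 7F) = DF; 38 ⊕ DF = E7.
C[2]: S = E(K, DF) = 7F; B1 ⊕ 7F = CE.

C[1] = E7, C[2] = CE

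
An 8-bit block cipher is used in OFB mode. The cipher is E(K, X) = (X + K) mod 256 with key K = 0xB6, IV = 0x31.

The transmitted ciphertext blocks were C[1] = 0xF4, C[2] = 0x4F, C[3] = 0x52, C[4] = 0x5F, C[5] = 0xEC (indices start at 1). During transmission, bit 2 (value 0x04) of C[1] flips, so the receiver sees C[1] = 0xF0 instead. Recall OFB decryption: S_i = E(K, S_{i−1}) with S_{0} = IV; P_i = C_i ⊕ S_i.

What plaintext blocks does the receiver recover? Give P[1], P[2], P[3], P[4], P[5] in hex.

P[1] = 0x17, P[2] = 0xD2, P[3] = 0x01, P[4] = 0x56, P[5] = 0x53

Only C[1] changed, to 0xF0. In OFB, a change in C_i flips the same bit in P_i only; the keystream is unaffected. Decrypting the received ciphertext:
P[1]: S = E(K, 0x31) = 0xE7; 0xF0 ⊕ 0xE7 = 0x17.
P[2]: S = E(K, 0xE7) = 0x9D; 0x4F ⊕ 0x9D = 0xD2.
P[3]: S = E(K, 0x9D) = 0x53; 0x52 ⊕ 0x53 = 0x01.
P[4]: S = E(K, 0x53) = 0x09; 0x5F ⊕ 0x09 = 0x56.
P[5]: S = E(K, 0x09) = 0xBF; 0xEC ⊕ 0xBF = 0x53.
Blocks that differ from the original plaintext: P[1].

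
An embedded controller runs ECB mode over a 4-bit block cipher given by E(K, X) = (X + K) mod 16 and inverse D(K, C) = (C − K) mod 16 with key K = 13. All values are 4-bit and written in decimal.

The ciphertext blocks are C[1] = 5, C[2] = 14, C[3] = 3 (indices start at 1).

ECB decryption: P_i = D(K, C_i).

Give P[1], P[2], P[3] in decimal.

P[1]: D(K, 5) = 8.
P[2]: D(K, 14) = 1.
P[3]: D(K, 3) = 6.

P[1] = 8, P[2] = 1, P[3] = 6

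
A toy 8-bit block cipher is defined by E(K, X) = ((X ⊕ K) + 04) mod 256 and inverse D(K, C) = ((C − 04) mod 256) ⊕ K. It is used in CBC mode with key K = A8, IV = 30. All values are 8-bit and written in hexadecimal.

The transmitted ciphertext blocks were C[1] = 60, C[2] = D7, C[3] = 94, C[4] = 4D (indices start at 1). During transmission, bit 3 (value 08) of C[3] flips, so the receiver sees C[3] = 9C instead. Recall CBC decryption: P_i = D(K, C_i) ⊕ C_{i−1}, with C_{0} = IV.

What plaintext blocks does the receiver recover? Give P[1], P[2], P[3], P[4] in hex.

P[1] = C4, P[2] = 1B, P[3] = E7, P[4] = 7D

Only C[3] changed, to 9C. In CBC, a change in C_i garbles P_i and flips the same bit in P_{i+1}. Decrypting the received ciphertext:
P[1]: D(K, 60) = F4; F4 ⊕ 30 = C4.
P[2]: D(K, D7) = 7B; 7B ⊕ 60 = 1B.
P[3]: D(K, 9C) = 30; 30 ⊕ D7 = E7.
P[4]: D(K, 4D) = E1; E1 ⊕ 9C = 7D.
Blocks that differ from the original plaintext: P[3], P[4].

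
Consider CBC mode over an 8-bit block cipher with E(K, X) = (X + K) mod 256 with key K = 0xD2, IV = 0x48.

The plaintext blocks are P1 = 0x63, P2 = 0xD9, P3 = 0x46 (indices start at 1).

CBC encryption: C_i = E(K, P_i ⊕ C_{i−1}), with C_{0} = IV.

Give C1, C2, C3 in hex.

C1 = 0xFD, C2 = 0xF6, C3 = 0x82

C1: P1 ⊕ 0x48 = 0x2B; E(K, 0x2B) = 0xFD.
C2: P2 ⊕ 0xFD = 0x24; E(K, 0x24) = 0xF6.
C3: P3 ⊕ 0xF6 = 0xB0; E(K, 0xB0) = 0x82.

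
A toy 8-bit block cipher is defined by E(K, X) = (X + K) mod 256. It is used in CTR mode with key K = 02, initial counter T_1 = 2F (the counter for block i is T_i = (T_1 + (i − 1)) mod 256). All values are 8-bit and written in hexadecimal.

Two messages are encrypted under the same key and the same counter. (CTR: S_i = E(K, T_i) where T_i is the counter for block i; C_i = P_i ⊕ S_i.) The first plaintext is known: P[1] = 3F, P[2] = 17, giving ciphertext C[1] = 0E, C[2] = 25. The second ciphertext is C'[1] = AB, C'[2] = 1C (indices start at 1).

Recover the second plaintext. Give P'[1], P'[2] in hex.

In CTR with a reused counter, both messages share the same keystream S_i, so C_i ⊕ C'_i = P_i ⊕ P'_i and thus P'_i = P_i ⊕ C_i ⊕ C'_i.
P'[1]: 3F ⊕ 0E ⊕ AB = 9A.
P'[2]: 17 ⊕ 25 ⊕ 1C = 2E.

P'[1] = 9A, P'[2] = 2E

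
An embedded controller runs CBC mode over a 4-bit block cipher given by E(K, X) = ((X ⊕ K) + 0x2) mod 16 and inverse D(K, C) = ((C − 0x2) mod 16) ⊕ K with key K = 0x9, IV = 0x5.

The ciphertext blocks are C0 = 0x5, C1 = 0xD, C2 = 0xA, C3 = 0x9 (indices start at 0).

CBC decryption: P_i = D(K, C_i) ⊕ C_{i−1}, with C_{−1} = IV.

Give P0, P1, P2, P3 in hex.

P0 = 0xF, P1 = 0x7, P2 = 0xC, P3 = 0x4

P0: D(K, 0x5) = 0xA; 0xA ⊕ 0x5 = 0xF.
P1: D(K, 0xD) = 0x2; 0x2 ⊕ 0x5 = 0x7.
P2: D(K, 0xA) = 0x1; 0x1 ⊕ 0xD = 0xC.
P3: D(K, 0x9) = 0xE; 0xE ⊕ 0xA = 0x4.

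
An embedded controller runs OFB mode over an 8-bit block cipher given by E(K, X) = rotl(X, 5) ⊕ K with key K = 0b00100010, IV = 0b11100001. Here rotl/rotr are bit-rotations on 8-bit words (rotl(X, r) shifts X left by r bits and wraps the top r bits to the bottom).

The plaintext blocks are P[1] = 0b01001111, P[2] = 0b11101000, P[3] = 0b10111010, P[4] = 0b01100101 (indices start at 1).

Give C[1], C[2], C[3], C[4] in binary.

OFB encryption: S_i = E(K, S_{i−1}) with S_{0} = IV; C_i = P_i ⊕ S_i.
C[1]: S = E(K, 0b11100001) = 0b00011110; 0b01001111 ⊕ 0b00011110 = 0b01010001.
C[2]: S = E(K, 0b00011110) = 0b11100001; 0b11101000 ⊕ 0b11100001 = 0b00001001.
C[3]: S = E(K, 0b11100001) = 0b00011110; 0b10111010 ⊕ 0b00011110 = 0b10100100.
C[4]: S = E(K, 0b00011110) = 0b11100001; 0b01100101 ⊕ 0b11100001 = 0b10000100.

C[1] = 0b01010001, C[2] = 0b00001001, C[3] = 0b10100100, C[4] = 0b10000100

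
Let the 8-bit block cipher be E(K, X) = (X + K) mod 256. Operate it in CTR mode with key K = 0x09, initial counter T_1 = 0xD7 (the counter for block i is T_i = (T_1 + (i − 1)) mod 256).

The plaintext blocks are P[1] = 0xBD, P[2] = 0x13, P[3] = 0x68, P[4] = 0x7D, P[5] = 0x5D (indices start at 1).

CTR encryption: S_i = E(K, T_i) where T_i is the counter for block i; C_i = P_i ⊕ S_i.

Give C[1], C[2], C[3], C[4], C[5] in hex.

C[1]: T = 0xD7, S = E(K, T) = 0xE0; 0xBD ⊕ 0xE0 = 0x5D.
C[2]: T = 0xD8, S = E(K, T) = 0xE1; 0x13 ⊕ 0xE1 = 0xF2.
C[3]: T = 0xD9, S = E(K, T) = 0xE2; 0x68 ⊕ 0xE2 = 0x8A.
C[4]: T = 0xDA, S = E(K, T) = 0xE3; 0x7D ⊕ 0xE3 = 0x9E.
C[5]: T = 0xDB, S = E(K, T) = 0xE4; 0x5D ⊕ 0xE4 = 0xB9.

C[1] = 0x5D, C[2] = 0xF2, C[3] = 0x8A, C[4] = 0x9E, C[5] = 0xB9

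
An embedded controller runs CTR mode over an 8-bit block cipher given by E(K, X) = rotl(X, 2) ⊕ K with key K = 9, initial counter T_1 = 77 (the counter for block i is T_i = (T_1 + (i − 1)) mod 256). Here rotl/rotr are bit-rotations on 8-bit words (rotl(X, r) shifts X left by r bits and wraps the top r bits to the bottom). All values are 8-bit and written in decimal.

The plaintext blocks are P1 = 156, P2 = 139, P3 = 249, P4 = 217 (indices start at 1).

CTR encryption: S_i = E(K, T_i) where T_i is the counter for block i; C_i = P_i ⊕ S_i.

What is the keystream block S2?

C1: T = 77, S = E(K, T) = 60; 156 ⊕ 60 = 160.
C2: T = 78, S = E(K, T) = 48; 139 ⊕ 48 = 187.
So S2 = 48.

48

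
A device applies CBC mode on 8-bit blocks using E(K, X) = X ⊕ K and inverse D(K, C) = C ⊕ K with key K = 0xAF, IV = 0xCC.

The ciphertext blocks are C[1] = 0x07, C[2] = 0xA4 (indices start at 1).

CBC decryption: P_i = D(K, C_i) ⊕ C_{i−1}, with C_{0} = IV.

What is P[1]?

P[1] = 0x64

P[1]: D(K, 0x07) = 0xA8; 0xA8 ⊕ 0xCC = 0x64.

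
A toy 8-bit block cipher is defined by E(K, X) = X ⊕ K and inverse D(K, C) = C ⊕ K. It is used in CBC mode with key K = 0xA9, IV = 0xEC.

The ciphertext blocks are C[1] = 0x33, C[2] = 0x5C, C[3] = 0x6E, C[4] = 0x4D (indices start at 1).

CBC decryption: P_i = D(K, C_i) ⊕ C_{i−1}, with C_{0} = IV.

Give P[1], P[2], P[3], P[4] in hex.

P[1]: D(K, 0x33) = 0x9A; 0x9A ⊕ 0xEC = 0x76.
P[2]: D(K, 0x5C) = 0xF5; 0xF5 ⊕ 0x33 = 0xC6.
P[3]: D(K, 0x6E) = 0xC7; 0xC7 ⊕ 0x5C = 0x9B.
P[4]: D(K, 0x4D) = 0xE4; 0xE4 ⊕ 0x6E = 0x8A.

P[1] = 0x76, P[2] = 0xC6, P[3] = 0x9B, P[4] = 0x8A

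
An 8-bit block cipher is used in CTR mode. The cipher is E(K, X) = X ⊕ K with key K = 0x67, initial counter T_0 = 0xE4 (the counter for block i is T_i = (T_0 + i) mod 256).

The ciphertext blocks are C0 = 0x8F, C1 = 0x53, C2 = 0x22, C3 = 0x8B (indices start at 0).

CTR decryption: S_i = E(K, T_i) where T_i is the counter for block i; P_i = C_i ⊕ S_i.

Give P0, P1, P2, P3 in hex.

P0 = 0x0C, P1 = 0xD1, P2 = 0xA3, P3 = 0x0B

P0: T = 0xE4, S = E(K, T) = 0x83; 0x8F ⊕ 0x83 = 0x0C.
P1: T = 0xE5, S = E(K, T) = 0x82; 0x53 ⊕ 0x82 = 0xD1.
P2: T = 0xE6, S = E(K, T) = 0x81; 0x22 ⊕ 0x81 = 0xA3.
P3: T = 0xE7, S = E(K, T) = 0x80; 0x8B ⊕ 0x80 = 0x0B.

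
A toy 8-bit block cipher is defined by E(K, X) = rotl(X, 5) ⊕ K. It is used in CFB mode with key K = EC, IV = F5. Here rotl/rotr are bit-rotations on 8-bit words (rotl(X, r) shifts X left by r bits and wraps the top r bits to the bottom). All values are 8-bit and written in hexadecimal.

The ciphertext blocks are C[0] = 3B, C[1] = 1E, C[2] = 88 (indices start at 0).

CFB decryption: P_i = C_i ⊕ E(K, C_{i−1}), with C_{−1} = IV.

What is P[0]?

P[0]: E(K, F5) = 52; 3B ⊕ 52 = 69.

P[0] = 69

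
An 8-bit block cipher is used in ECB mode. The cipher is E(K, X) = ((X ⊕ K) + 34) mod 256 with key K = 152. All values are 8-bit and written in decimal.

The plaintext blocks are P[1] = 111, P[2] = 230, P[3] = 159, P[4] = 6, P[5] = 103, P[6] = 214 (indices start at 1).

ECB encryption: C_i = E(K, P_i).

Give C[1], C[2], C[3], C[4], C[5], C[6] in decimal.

C[1]: E(K, 111) = 25.
C[2]: E(K, 230) = 160.
C[3]: E(K, 159) = 41.
C[4]: E(K, 6) = 192.
C[5]: E(K, 103) = 33.
C[6]: E(K, 214) = 112.

C[1] = 25, C[2] = 160, C[3] = 41, C[4] = 192, C[5] = 33, C[6] = 112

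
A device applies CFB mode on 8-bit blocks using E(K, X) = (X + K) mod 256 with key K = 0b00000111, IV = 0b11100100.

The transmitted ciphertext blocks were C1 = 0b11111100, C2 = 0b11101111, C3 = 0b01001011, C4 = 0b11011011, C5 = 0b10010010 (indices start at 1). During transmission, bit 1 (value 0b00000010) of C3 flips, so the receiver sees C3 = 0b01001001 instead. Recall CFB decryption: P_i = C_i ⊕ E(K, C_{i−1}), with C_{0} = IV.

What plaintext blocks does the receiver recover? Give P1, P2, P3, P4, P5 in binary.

P1 = 0b00010111, P2 = 0b11101100, P3 = 0b10111111, P4 = 0b10001011, P5 = 0b01110000

Only C3 changed, to 0b01001001. In CFB, a change in C_i flips the same bit in P_i and garbles P_{i+1}. Decrypting the received ciphertext:
P1: E(K, 0b11100100) = 0b11101011; 0b11111100 ⊕ 0b11101011 = 0b00010111.
P2: E(K, 0b11111100) = 0b00000011; 0b11101111 ⊕ 0b00000011 = 0b11101100.
P3: E(K, 0b11101111) = 0b11110110; 0b01001001 ⊕ 0b11110110 = 0b10111111.
P4: E(K, 0b01001001) = 0b01010000; 0b11011011 ⊕ 0b01010000 = 0b10001011.
P5: E(K, 0b11011011) = 0b11100010; 0b10010010 ⊕ 0b11100010 = 0b01110000.
Blocks that differ from the original plaintext: P3, P4.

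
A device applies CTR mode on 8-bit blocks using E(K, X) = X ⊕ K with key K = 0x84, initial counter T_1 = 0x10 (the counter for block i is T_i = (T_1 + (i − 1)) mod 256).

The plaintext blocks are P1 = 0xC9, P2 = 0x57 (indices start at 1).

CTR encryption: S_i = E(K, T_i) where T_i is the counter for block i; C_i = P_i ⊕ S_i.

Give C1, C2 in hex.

C1: T = 0x10, S = E(K, T) = 0x94; 0xC9 ⊕ 0x94 = 0x5D.
C2: T = 0x11, S = E(K, T) = 0x95; 0x57 ⊕ 0x95 = 0xC2.

C1 = 0x5D, C2 = 0xC2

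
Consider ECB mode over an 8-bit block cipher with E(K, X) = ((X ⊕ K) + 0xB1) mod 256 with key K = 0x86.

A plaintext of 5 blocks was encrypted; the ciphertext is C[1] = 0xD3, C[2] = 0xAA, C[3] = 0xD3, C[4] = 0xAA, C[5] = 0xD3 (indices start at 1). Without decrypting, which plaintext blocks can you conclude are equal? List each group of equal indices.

ECB encrypts each block independently with the same key, so equal ciphertext blocks imply equal plaintext blocks.
C[1] = C[3] = C[5] = 0xD3, so P[1] = P[3] = P[5].
C[2] = C[4] = 0xAA, so P[2] = P[4].

P[1] = P[3] = P[5]; P[2] = P[4]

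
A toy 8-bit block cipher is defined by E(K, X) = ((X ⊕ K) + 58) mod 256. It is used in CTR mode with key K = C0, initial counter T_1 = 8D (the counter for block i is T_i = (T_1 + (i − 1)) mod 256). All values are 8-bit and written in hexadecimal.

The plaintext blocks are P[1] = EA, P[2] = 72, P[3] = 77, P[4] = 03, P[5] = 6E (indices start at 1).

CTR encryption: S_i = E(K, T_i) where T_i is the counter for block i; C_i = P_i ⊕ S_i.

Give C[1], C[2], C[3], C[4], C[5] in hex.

C[1]: T = 8D, S = E(K, T) = A5; EA ⊕ A5 = 4F.
C[2]: T = 8E, S = E(K, T) = A6; 72 ⊕ A6 = D4.
C[3]: T = 8F, S = E(K, T) = A7; 77 ⊕ A7 = D0.
C[4]: T = 90, S = E(K, T) = A8; 03 ⊕ A8 = AB.
C[5]: T = 91, S = E(K, T) = A9; 6E ⊕ A9 = C7.

C[1] = 4F, C[2] = D4, C[3] = D0, C[4] = AB, C[5] = C7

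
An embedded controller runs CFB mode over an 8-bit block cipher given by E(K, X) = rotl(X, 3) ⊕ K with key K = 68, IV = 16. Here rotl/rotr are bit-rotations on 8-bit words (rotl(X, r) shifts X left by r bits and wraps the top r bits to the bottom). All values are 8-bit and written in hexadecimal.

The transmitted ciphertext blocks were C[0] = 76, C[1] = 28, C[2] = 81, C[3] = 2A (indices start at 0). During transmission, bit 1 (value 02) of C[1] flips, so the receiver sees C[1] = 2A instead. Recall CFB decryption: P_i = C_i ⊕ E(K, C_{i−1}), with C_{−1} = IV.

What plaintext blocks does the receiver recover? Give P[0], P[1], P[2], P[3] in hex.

Only C[1] changed, to 2A. In CFB, a change in C_i flips the same bit in P_i and garbles P_{i+1}. Decrypting the received ciphertext:
P[0]: E(K, 16) = D8; 76 ⊕ D8 = AE.
P[1]: E(K, 76) = DB; 2A ⊕ DB = F1.
P[2]: E(K, 2A) = 39; 81 ⊕ 39 = B8.
P[3]: E(K, 81) = 64; 2A ⊕ 64 = 4E.
Blocks that differ from the original plaintext: P[1], P[2].

P[0] = AE, P[1] = F1, P[2] = B8, P[3] = 4E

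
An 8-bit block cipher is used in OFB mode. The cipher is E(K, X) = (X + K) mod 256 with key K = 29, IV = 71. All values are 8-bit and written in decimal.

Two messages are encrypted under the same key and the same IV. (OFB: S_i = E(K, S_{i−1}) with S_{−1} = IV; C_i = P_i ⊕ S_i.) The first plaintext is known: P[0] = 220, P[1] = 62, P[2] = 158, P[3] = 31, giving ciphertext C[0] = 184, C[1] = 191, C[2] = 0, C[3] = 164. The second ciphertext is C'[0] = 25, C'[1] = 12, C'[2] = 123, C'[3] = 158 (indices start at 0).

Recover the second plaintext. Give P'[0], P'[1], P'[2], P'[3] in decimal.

In OFB with a reused IV, both messages share the same keystream S_i, so C_i ⊕ C'_i = P_i ⊕ P'_i and thus P'_i = P_i ⊕ C_i ⊕ C'_i.
P'[0]: 220 ⊕ 184 ⊕ 25 = 125.
P'[1]: 62 ⊕ 191 ⊕ 12 = 141.
P'[2]: 158 ⊕ 0 ⊕ 123 = 229.
P'[3]: 31 ⊕ 164 ⊕ 158 = 37.

P'[0] = 125, P'[1] = 141, P'[2] = 229, P'[3] = 37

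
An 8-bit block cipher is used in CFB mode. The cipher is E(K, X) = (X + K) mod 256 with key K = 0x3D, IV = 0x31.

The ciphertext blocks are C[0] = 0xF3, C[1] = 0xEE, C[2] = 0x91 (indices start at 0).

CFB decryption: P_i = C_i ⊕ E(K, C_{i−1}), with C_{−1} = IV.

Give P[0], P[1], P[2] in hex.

P[0] = 0x9D, P[1] = 0xDE, P[2] = 0xBA

P[0]: E(K, 0x31) = 0x6E; 0xF3 ⊕ 0x6E = 0x9D.
P[1]: E(K, 0xF3) = 0x30; 0xEE ⊕ 0x30 = 0xDE.
P[2]: E(K, 0xEE) = 0x2B; 0x91 ⊕ 0x2B = 0xBA.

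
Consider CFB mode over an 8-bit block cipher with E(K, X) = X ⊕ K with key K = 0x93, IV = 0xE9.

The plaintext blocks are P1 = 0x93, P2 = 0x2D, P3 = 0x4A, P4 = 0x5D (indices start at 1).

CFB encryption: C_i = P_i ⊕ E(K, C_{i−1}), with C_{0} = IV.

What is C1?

C1 = 0xE9

C1: E(K, 0xE9) = 0x7A; 0x93 ⊕ 0x7A = 0xE9.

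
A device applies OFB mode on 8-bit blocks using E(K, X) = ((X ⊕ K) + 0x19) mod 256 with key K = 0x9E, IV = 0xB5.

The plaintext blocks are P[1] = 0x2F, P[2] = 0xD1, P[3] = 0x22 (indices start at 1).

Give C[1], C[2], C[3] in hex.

C[1] = 0x6B, C[2] = 0x22, C[3] = 0xA4

OFB encryption: S_i = E(K, S_{i−1}) with S_{0} = IV; C_i = P_i ⊕ S_i.
C[1]: S = E(K, 0xB5) = 0x44; 0x2F ⊕ 0x44 = 0x6B.
C[2]: S = E(K, 0x44) = 0xF3; 0xD1 ⊕ 0xF3 = 0x22.
C[3]: S = E(K, 0xF3) = 0x86; 0x22 ⊕ 0x86 = 0xA4.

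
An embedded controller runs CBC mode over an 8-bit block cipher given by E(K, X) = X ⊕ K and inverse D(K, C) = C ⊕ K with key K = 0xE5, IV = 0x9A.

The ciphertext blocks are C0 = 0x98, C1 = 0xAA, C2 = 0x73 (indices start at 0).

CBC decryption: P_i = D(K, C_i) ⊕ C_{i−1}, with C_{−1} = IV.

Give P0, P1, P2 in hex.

P0 = 0xE7, P1 = 0xD7, P2 = 0x3C

P0: D(K, 0x98) = 0x7D; 0x7D ⊕ 0x9A = 0xE7.
P1: D(K, 0xAA) = 0x4F; 0x4F ⊕ 0x98 = 0xD7.
P2: D(K, 0x73) = 0x96; 0x96 ⊕ 0xAA = 0x3C.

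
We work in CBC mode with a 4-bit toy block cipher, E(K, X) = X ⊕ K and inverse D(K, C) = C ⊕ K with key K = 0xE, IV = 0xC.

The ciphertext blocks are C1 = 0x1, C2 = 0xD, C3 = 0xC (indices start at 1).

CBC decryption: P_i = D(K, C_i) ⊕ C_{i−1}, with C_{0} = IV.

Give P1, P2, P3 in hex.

P1: D(K, 0x1) = 0xF; 0xF ⊕ 0xC = 0x3.
P2: D(K, 0xD) = 0x3; 0x3 ⊕ 0x1 = 0x2.
P3: D(K, 0xC) = 0x2; 0x2 ⊕ 0xD = 0xF.

P1 = 0x3, P2 = 0x2, P3 = 0xF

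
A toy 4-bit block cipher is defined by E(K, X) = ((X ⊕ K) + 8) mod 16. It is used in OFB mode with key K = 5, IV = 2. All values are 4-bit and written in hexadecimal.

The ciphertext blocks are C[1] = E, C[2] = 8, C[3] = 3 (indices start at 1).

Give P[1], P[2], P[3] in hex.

OFB decryption: S_i = E(K, S_{i−1}) with S_{0} = IV; P_i = C_i ⊕ S_i.
P[1]: S = E(K, 2) = F; E ⊕ F = 1.
P[2]: S = E(K, F) = 2; 8 ⊕ 2 = A.
P[3]: S = E(K, 2) = F; 3 ⊕ F = C.

P[1] = 1, P[2] = A, P[3] = C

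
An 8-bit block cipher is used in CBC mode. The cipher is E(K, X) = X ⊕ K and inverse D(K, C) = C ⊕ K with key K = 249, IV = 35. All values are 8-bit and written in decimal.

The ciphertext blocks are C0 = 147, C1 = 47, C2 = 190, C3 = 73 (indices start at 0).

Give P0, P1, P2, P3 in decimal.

P0 = 73, P1 = 69, P2 = 104, P3 = 14

CBC decryption: P_i = D(K, C_i) ⊕ C_{i−1}, with C_{−1} = IV.
P0: D(K, 147) = 106; 106 ⊕ 35 = 73.
P1: D(K, 47) = 214; 214 ⊕ 147 = 69.
P2: D(K, 190) = 71; 71 ⊕ 47 = 104.
P3: D(K, 73) = 176; 176 ⊕ 190 = 14.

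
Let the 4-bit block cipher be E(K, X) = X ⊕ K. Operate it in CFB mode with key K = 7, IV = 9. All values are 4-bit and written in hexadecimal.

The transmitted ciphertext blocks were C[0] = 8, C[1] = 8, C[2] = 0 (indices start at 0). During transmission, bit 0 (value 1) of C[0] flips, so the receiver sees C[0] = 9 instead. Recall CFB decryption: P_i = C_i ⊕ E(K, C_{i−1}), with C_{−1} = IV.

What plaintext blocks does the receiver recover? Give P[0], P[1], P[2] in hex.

Only C[0] changed, to 9. In CFB, a change in C_i flips the same bit in P_i and garbles P_{i+1}. Decrypting the received ciphertext:
P[0]: E(K, 9) = E; 9 ⊕ E = 7.
P[1]: E(K, 9) = E; 8 ⊕ E = 6.
P[2]: E(K, 8) = F; 0 ⊕ F = F.
Blocks that differ from the original plaintext: P[0], P[1].

P[0] = 7, P[1] = 6, P[2] = F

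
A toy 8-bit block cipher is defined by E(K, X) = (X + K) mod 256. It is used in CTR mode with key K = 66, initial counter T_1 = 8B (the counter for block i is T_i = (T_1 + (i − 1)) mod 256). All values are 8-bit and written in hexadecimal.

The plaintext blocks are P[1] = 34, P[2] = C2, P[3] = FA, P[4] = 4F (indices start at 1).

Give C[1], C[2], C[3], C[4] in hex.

CTR encryption: S_i = E(K, T_i) where T_i is the counter for block i; C_i = P_i ⊕ S_i.
C[1]: T = 8B, S = E(K, T) = F1; 34 ⊕ F1 = C5.
C[2]: T = 8C, S = E(K, T) = F2; C2 ⊕ F2 = 30.
C[3]: T = 8D, S = E(K, T) = F3; FA ⊕ F3 = 09.
C[4]: T = 8E, S = E(K, T) = F4; 4F ⊕ F4 = BB.

C[1] = C5, C[2] = 30, C[3] = 09, C[4] = BB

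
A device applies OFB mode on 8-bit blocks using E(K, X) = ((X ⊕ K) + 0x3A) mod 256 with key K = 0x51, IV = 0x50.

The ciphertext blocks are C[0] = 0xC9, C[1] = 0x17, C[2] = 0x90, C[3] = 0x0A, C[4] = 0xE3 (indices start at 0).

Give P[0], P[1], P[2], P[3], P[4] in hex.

P[0] = 0xF2, P[1] = 0xB3, P[2] = 0xBF, P[3] = 0xB2, P[4] = 0xC0

OFB decryption: S_i = E(K, S_{i−1}) with S_{−1} = IV; P_i = C_i ⊕ S_i.
P[0]: S = E(K, 0x50) = 0x3B; 0xC9 ⊕ 0x3B = 0xF2.
P[1]: S = E(K, 0x3B) = 0xA4; 0x17 ⊕ 0xA4 = 0xB3.
P[2]: S = E(K, 0xA4) = 0x2F; 0x90 ⊕ 0x2F = 0xBF.
P[3]: S = E(K, 0x2F) = 0xB8; 0x0A ⊕ 0xB8 = 0xB2.
P[4]: S = E(K, 0xB8) = 0x23; 0xE3 ⊕ 0x23 = 0xC0.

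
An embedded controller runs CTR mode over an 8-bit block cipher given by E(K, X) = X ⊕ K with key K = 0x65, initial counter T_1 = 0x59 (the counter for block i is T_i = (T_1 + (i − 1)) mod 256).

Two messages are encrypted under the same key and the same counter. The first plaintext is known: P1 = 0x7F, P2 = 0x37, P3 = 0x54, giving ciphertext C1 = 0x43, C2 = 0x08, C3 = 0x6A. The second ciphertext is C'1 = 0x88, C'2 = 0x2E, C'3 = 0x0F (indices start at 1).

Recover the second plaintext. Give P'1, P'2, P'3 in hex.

In CTR with a reused counter, both messages share the same keystream S_i, so C_i ⊕ C'_i = P_i ⊕ P'_i and thus P'_i = P_i ⊕ C_i ⊕ C'_i.
P'1: 0x7F ⊕ 0x43 ⊕ 0x88 = 0xB4.
P'2: 0x37 ⊕ 0x08 ⊕ 0x2E = 0x11.
P'3: 0x54 ⊕ 0x6A ⊕ 0x0F = 0x31.

P'1 = 0xB4, P'2 = 0x11, P'3 = 0x31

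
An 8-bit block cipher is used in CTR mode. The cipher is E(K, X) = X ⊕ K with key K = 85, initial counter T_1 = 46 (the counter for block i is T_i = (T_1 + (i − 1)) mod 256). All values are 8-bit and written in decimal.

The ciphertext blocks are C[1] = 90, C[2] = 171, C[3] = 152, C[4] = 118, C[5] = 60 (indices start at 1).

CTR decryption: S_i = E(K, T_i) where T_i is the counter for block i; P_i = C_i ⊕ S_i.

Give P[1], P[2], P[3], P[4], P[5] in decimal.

P[1] = 33, P[2] = 209, P[3] = 253, P[4] = 18, P[5] = 91

P[1]: T = 46, S = E(K, T) = 123; 90 ⊕ 123 = 33.
P[2]: T = 47, S = E(K, T) = 122; 171 ⊕ 122 = 209.
P[3]: T = 48, S = E(K, T) = 101; 152 ⊕ 101 = 253.
P[4]: T = 49, S = E(K, T) = 100; 118 ⊕ 100 = 18.
P[5]: T = 50, S = E(K, T) = 103; 60 ⊕ 103 = 91.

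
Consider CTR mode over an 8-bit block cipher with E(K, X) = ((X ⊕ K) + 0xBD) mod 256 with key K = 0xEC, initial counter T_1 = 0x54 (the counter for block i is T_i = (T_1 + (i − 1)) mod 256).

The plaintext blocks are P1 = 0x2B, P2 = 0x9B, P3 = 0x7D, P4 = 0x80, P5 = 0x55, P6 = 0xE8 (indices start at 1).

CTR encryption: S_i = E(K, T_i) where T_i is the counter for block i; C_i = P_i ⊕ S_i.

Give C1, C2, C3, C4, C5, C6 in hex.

C1: T = 0x54, S = E(K, T) = 0x75; 0x2B ⊕ 0x75 = 0x5E.
C2: T = 0x55, S = E(K, T) = 0x76; 0x9B ⊕ 0x76 = 0xED.
C3: T = 0x56, S = E(K, T) = 0x77; 0x7D ⊕ 0x77 = 0x0A.
C4: T = 0x57, S = E(K, T) = 0x78; 0x80 ⊕ 0x78 = 0xF8.
C5: T = 0x58, S = E(K, T) = 0x71; 0x55 ⊕ 0x71 = 0x24.
C6: T = 0x59, S = E(K, T) = 0x72; 0xE8 ⊕ 0x72 = 0x9A.

C1 = 0x5E, C2 = 0xED, C3 = 0x0A, C4 = 0xF8, C5 = 0x24, C6 = 0x9A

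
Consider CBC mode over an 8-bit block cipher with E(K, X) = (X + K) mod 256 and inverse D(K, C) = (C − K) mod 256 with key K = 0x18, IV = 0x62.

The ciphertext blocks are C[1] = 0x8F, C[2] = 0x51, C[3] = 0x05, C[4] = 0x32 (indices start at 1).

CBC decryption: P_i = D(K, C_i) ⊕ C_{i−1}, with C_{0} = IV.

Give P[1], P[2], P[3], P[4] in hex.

P[1]: D(K, 0x8F) = 0x77; 0x77 ⊕ 0x62 = 0x15.
P[2]: D(K, 0x51) = 0x39; 0x39 ⊕ 0x8F = 0xB6.
P[3]: D(K, 0x05) = 0xED; 0xED ⊕ 0x51 = 0xBC.
P[4]: D(K, 0x32) = 0x1A; 0x1A ⊕ 0x05 = 0x1F.

P[1] = 0x15, P[2] = 0xB6, P[3] = 0xBC, P[4] = 0x1F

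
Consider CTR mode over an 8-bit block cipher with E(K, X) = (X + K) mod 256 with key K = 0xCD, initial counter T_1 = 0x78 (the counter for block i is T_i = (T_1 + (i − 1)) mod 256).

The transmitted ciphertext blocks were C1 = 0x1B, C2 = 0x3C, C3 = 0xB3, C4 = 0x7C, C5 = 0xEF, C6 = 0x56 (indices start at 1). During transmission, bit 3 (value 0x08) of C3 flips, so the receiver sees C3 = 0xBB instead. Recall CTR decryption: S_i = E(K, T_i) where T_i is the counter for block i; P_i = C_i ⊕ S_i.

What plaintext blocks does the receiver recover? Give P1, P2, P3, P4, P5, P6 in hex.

P1 = 0x5E, P2 = 0x7A, P3 = 0xFC, P4 = 0x34, P5 = 0xA6, P6 = 0x1C

Only C3 changed, to 0xBB. In CTR, a change in C_i flips the same bit in P_i only; the keystream is unaffected. Decrypting the received ciphertext:
P1: T = 0x78, S = E(K, T) = 0x45; 0x1B ⊕ 0x45 = 0x5E.
P2: T = 0x79, S = E(K, T) = 0x46; 0x3C ⊕ 0x46 = 0x7A.
P3: T = 0x7A, S = E(K, T) = 0x47; 0xBB ⊕ 0x47 = 0xFC.
P4: T = 0x7B, S = E(K, T) = 0x48; 0x7C ⊕ 0x48 = 0x34.
P5: T = 0x7C, S = E(K, T) = 0x49; 0xEF ⊕ 0x49 = 0xA6.
P6: T = 0x7D, S = E(K, T) = 0x4A; 0x56 ⊕ 0x4A = 0x1C.
Blocks that differ from the original plaintext: P3.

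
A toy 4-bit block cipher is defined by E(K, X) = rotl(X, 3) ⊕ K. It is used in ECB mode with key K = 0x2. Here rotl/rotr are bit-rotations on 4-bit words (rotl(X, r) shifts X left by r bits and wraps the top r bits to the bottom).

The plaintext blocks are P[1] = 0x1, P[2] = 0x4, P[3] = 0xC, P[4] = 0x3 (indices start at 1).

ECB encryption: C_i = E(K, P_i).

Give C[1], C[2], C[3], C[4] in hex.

C[1]: E(K, 0x1) = 0xA.
C[2]: E(K, 0x4) = 0x0.
C[3]: E(K, 0xC) = 0x4.
C[4]: E(K, 0x3) = 0xB.

C[1] = 0xA, C[2] = 0x0, C[3] = 0x4, C[4] = 0xB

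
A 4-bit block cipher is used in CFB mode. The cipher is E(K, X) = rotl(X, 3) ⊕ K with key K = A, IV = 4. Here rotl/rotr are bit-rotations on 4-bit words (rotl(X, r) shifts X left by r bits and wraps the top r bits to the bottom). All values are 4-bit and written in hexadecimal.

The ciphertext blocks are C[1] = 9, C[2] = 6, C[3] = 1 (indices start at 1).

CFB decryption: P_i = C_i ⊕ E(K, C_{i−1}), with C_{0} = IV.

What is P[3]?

P[3]: E(K, 6) = 9; 1 ⊕ 9 = 8.

P[3] = 8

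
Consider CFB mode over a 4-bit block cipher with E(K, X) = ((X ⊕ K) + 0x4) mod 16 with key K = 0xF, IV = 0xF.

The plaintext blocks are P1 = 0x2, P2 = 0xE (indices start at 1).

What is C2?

CFB encryption: C_i = P_i ⊕ E(K, C_{i−1}), with C_{0} = IV.
C1: E(K, 0xF) = 0x4; 0x2 ⊕ 0x4 = 0x6.
C2: E(K, 0x6) = 0xD; 0xE ⊕ 0xD = 0x3.

C2 = 0x3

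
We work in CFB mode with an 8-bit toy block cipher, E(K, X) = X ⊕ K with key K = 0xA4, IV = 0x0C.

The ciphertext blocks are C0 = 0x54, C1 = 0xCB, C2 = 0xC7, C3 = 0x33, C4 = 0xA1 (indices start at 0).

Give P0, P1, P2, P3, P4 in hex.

P0 = 0xFC, P1 = 0x3B, P2 = 0xA8, P3 = 0x50, P4 = 0x36

CFB decryption: P_i = C_i ⊕ E(K, C_{i−1}), with C_{−1} = IV.
P0: E(K, 0x0C) = 0xA8; 0x54 ⊕ 0xA8 = 0xFC.
P1: E(K, 0x54) = 0xF0; 0xCB ⊕ 0xF0 = 0x3B.
P2: E(K, 0xCB) = 0x6F; 0xC7 ⊕ 0x6F = 0xA8.
P3: E(K, 0xC7) = 0x63; 0x33 ⊕ 0x63 = 0x50.
P4: E(K, 0x33) = 0x97; 0xA1 ⊕ 0x97 = 0x36.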